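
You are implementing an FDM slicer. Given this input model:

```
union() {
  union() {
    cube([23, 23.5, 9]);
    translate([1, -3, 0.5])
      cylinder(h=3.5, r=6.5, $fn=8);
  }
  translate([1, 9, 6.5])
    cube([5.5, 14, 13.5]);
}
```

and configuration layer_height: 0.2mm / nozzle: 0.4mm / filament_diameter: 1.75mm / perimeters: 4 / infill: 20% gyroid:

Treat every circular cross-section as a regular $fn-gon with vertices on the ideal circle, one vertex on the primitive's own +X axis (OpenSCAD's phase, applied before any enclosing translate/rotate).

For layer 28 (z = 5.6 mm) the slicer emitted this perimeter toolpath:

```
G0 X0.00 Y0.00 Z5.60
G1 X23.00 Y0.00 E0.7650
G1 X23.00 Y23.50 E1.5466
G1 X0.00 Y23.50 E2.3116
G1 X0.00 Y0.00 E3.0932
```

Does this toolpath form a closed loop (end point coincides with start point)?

Start point (G0): (0.00, 0.00). End point (last G1): the path returns to the start — closed.

yes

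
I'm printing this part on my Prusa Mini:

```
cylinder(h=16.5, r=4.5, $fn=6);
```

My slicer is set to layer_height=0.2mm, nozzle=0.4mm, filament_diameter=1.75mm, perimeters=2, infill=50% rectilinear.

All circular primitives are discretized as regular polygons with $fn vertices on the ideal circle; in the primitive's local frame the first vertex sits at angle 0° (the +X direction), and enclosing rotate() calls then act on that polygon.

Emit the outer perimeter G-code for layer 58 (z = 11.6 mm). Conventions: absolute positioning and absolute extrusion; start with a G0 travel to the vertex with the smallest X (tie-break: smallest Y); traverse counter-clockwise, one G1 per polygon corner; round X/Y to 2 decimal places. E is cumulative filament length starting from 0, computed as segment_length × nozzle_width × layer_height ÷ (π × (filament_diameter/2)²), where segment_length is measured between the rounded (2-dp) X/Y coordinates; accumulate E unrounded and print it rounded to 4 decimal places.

G0 X-4.50 Y0.00 Z11.60
G1 X-2.25 Y-3.90 E0.1498
G1 X2.25 Y-3.90 E0.2994
G1 X4.50 Y0.00 E0.4492
G1 X2.25 Y3.90 E0.5989
G1 X-2.25 Y3.90 E0.7486
G1 X-4.50 Y0.00 E0.8984

At z = 11.6 mm: the r=4.5 cylinder contributes a regular 6-gon of circumradius 4.5. The outline is a single polygon with 6 vertices. Extrusion per mm of travel: 0.4 × 0.2 / (π × 0.875²) = 0.033260. Accumulating E over each segment gives final E = 0.8984.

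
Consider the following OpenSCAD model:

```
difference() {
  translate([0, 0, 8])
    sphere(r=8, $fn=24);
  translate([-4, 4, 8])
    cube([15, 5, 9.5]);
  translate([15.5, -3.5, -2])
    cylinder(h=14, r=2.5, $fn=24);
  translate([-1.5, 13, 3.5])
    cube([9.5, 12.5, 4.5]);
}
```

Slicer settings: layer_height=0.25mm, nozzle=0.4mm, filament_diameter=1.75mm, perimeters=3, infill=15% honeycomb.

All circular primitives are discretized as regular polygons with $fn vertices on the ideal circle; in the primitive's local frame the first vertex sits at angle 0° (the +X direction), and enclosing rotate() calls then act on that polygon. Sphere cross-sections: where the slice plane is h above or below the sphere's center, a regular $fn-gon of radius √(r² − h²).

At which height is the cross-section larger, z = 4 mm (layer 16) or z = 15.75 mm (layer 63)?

layer 16 (z = 4 mm)

Layer 16 (z = 4): the r=8 sphere contributes a regular 24-gon of circumradius √(8²−4²) = 6.928 (area = (24/2)·6.928²·sin(360°/24) = 149.08 mm²); the cube at (-4, 4) is absent (z outside [8, 17.5]); the r=2.5 cylinder at (15.5, -3.5) gives a regular 24-gon of circumradius 2.5 (constant along its height) (area = (24/2)·2.500²·sin(360°/24) = 19.41 mm²); the 9.5×12.5 cube at (-1.5, 13) contributes its full rectangle (area 118.75 mm²); Taking the first minus the rest: starting from the r=8 sphere (149.08 mm²), the r=2.5 cylinder at (15.5, -3.5) misses the remaining region (no effect); the 9.5×12.5 cube at (-1.5, 13) misses the remaining region (no effect) — area = 149.08 mm². So its area = 149.08 mm². Layer 63 (z = 15.75): the r=8 sphere slices to a regular 24-gon of circumradius 1.984 (√(r²−h²) with h=7.75 from center) (area = (24/2)·1.984²·sin(360°/24) = 12.23 mm²); the cube at (-4, 4) (footprint 15×5) is included at this height (area 75.00 mm²); the cylinder at (15.5, -3.5) is absent (z outside [-2, 12]); the cube at (-1.5, 13) is absent (z outside [3.5, 8]); Taking the first minus the rest: starting from the r=8 sphere (12.23 mm²), the 15×5 cube at (-4, 4) misses the remaining region (no effect) — area = 12.23 mm². So its area = 12.23 mm². Layer 16 is larger (149.08 vs 12.23 mm²).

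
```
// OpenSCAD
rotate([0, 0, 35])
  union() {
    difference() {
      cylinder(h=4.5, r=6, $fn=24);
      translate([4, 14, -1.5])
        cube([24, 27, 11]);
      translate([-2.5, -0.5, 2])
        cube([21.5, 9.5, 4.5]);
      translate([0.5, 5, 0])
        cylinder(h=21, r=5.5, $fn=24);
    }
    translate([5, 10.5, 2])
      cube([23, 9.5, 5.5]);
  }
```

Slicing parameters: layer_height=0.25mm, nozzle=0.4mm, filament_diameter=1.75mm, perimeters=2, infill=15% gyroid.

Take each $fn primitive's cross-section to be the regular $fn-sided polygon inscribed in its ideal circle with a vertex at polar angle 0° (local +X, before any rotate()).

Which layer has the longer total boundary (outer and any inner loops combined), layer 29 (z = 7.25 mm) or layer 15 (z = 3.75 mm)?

Layer 29 (z = 7.25): the cylinder does not reach this height (z outside [0, 4.5]); the cube at (4, 14) (footprint 24×27) is included at this height (perimeter 102.00 mm); the cube at (-2.5, -0.5) is absent (z outside [2, 6.5]); the cylinder at (0.5, 5): section is a regular 24-gon, circumradius r=5.5 (perimeter = 2·24·5.500·sin(180°/24) = 34.46 mm); After the difference (first − rest): the first operand is absent here, so nothing remains; the 23×9.5 cube at (5, 10.5) contributes its full rectangle (perimeter 65.00 mm); Combining (union): only the 23×9.5 cube at (5, 10.5) is present, so the union is just that shape — boundary = 65.00 mm; (rotated 35° about Z; rotation is an isometry so areas/perimeters/island counts are preserved). So its perimeter = 65.00 mm. Layer 15 (z = 3.75): the cylinder: section is a regular 24-gon, circumradius r=6 (perimeter = 2·24·6.000·sin(180°/24) = 37.59 mm); the cube at (4, 14) is present — its section is the full 24×27 rectangle (perimeter 102.00 mm); the cube at (-2.5, -0.5) (footprint 21.5×9.5) is included at this height (perimeter 62.00 mm); the cylinder at (0.5, 5): section is a regular 24-gon, circumradius r=5.5 (perimeter = 2·24·5.500·sin(180°/24) = 34.46 mm); Taking the first minus the rest: starting from the r=6 cylinder, the 24×27 cube at (4, 14) misses the remaining region (no effect); the 21.5×9.5 cube at (-2.5, -0.5) partially overlaps it — only the 46.65 mm² overlap (of its 204.25 mm²) is removed, clipping the outline; the r=5.5 cylinder at (0.5, 5) partially overlaps it — only the 6.97 mm² overlap (of its 93.95 mm²) is removed, clipping the outline — boundary = 35.39 mm; the cube at (5, 10.5) (footprint 23×9.5) is included at this height (perimeter 65.00 mm); Combining (union): the 2 present regions are separate (no shared area or edge), so areas and boundary lengths simply add and each stays a separate island — boundary = 100.39 mm; (whole slice rotated 35° about Z — lengths, areas and connectivity unchanged). So its perimeter = 100.39 mm. Layer 15 is larger (100.39 vs 65.00 mm).

layer 15 (z = 3.75 mm)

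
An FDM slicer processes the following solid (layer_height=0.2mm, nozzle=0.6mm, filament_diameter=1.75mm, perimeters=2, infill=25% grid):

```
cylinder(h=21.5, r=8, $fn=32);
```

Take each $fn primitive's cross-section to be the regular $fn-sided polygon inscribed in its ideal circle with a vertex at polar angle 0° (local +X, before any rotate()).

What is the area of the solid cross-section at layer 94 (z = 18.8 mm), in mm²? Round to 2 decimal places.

At z = 18.8 mm: the r=8 cylinder contributes a regular 32-gon of circumradius 8 (area = (32/2)·8.000²·sin(360°/32) = 199.77 mm²). Overall, the cross-section is a single solid region. Net area = 199.77 mm².

199.77 mm²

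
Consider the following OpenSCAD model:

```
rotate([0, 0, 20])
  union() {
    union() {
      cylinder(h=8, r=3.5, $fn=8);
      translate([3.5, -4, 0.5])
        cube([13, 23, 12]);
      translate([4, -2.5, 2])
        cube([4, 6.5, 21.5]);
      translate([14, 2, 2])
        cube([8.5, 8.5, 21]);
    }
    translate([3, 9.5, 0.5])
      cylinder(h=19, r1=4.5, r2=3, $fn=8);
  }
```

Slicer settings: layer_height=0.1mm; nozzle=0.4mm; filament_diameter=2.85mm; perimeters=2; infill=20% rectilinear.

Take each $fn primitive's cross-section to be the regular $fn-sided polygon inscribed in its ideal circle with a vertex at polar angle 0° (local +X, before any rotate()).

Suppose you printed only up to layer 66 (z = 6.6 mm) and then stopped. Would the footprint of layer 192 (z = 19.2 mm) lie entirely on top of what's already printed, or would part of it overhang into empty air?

entirely on top

Compare the two slices. At z = 6.6: the cylinder: section is a regular 8-gon, circumradius r=3.5 (area = (8/2)·3.500²·sin(360°/8) = 34.65 mm²); the cube at (3.5, -4) is present — its section is the full 13×23 rectangle (area 299.00 mm²); the cube at (4, -2.5) is present — its section is the full 4×6.5 rectangle (area 26.00 mm²); the 8.5×8.5 cube at (14, 2) contributes its full rectangle (area 72.25 mm²); Taking the union: the regions partially overlap — summed areas 431.90 mm² minus the doubly-counted overlap 47.25 mm² gives 384.65 mm² — area = 384.65 mm²; the cone at (3, 9.5) contributes a regular 8-gon of circumradius 4.018 (interpolated between r1=4.5 and r2=3 at t=0.321) (area = (8/2)·4.018²·sin(360°/8) = 45.67 mm²); Combining (union): the regions partially overlap — summed areas 430.32 mm² minus the doubly-counted overlap 18.92 mm² gives 411.40 mm² — area = 411.40 mm²; (rotated 20° about Z; rotation is an isometry so areas/perimeters/island counts are preserved). At z = 19.2: the cylinder is absent (z outside [0, 8]); the cube at (3.5, -4) is absent (z outside [0.5, 12.5]); the 4×6.5 cube at (4, -2.5) contributes its full rectangle (area 26.00 mm²); the 8.5×8.5 cube at (14, 2) contributes its full rectangle (area 72.25 mm²); Combining (union): the 2 present regions are separate (no shared area or edge), so areas and boundary lengths simply add and each stays a separate island — area = 98.25 mm²; the cone at (3, 9.5) (r1=4.5→r2=3) has section circumradius 3.024 here — a regular 8-gon (area = (8/2)·3.024²·sin(360°/8) = 25.86 mm²); Merging all regions: the 2 present regions are separate (no shared area or edge), so areas and boundary lengths simply add and each stays a separate island — area = 124.11 mm²; (rotated 20° about Z; rotation is an isometry so areas/perimeters/island counts are preserved). Checking containment: the cross-section at z = 19.2 is a subset of the cross-section at z = 6.6.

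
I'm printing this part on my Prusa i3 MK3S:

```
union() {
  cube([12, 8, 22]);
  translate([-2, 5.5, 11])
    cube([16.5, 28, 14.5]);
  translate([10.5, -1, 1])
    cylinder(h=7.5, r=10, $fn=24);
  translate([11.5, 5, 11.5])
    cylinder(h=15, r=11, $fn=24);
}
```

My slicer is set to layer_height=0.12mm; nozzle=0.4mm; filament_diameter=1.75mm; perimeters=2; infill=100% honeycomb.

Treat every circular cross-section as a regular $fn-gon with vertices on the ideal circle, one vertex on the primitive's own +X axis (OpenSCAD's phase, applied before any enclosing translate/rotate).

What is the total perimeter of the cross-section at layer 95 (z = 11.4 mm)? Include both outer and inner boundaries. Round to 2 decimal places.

100.00 mm

At z = 11.4 mm: the cube (footprint 12×8) is included at this height (perimeter 40.00 mm); the cube at (-2, 5.5) (footprint 16.5×28) is included at this height (perimeter 89.00 mm); the cylinder at (10.5, -1) does not reach this height (z outside [1, 8.5]); the cylinder at (11.5, 5) is absent (z outside [11.5, 26.5]); Merging all regions: the regions partially overlap (shared area 30.00 mm²), so the edge portions inside another operand are dropped and the merged outline is re-measured after clipping — boundary = 100.00 mm. Overall, the cross-section is a single solid region. Total boundary length (outer) = 100.00 mm.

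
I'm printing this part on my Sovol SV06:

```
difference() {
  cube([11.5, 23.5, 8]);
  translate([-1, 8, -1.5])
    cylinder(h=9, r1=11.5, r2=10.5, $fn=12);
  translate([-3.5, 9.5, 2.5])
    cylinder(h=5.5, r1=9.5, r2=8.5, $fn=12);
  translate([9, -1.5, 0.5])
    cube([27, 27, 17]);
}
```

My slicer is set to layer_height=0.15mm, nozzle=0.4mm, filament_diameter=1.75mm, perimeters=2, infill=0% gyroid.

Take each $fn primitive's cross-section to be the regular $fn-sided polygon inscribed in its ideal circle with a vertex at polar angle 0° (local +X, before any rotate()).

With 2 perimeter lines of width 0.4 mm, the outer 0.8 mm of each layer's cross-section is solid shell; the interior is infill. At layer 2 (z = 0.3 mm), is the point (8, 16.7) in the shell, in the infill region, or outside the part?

infill

At z = 0.3 mm: the cube is present — its section is the full 11.5×23.5 rectangle; the cone at (-1, 8) (r1=11.5→r2=10.5) has section circumradius 11.300 here — a regular 12-gon; the cone at (-3.5, 9.5) is absent (z outside [2.5, 8]); the cube at (9, -1.5) is not intersected at this z (z outside [0.5, 17.5]); Taking the first minus the rest: starting from the 11.5×23.5 cube, the cone at (-1, 8) partially overlaps it — only the 156.41 mm² overlap (of its 383.07 mm²) is removed, clipping the outline — 1 connected region. Overall, the cross-section is a single solid region. The nearest boundary edge runs (8.79, 13.65)→(4.65, 17.79); distance from the point to it = 1.60 mm. The point is inside the cross-section and 1.60 mm from the nearest boundary — more than the 0.8 mm shell width (2 × 0.4), so it's in the infill interior.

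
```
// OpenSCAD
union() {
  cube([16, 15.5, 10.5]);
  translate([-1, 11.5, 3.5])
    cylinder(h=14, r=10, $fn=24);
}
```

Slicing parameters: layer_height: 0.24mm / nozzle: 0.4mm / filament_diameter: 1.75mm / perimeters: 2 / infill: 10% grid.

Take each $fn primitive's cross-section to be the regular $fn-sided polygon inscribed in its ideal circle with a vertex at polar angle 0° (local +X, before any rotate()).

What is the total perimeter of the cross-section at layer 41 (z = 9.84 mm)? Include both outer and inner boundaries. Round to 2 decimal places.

84.92 mm

At z = 9.84 mm: the 16×15.5 cube contributes its full rectangle (perimeter 63.00 mm); the r=10 cylinder at (-1, 11.5) gives a regular 24-gon of circumradius 10 (constant along its height) (perimeter = 2·24·10.000·sin(180°/24) = 62.65 mm); Combining (union): the regions partially overlap (shared area 102.38 mm²), so the edge portions inside another operand are dropped and the merged outline is re-measured after clipping — boundary = 84.92 mm. Overall, the cross-section is a single solid region. Total boundary length (outer) = 84.92 mm.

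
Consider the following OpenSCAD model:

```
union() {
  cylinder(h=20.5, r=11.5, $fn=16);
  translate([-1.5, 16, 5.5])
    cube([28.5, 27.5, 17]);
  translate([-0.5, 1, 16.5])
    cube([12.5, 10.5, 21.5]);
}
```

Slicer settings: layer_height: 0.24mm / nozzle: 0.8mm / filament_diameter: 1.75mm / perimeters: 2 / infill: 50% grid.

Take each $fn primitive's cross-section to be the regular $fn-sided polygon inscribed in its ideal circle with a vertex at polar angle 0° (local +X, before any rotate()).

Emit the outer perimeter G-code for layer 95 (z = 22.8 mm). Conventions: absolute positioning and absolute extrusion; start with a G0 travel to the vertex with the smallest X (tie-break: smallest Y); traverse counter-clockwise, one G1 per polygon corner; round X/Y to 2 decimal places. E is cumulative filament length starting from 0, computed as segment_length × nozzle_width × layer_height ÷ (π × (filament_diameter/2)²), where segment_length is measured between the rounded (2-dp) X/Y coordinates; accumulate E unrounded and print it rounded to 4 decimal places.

At z = 22.8 mm: the cylinder is absent (z outside [0, 20.5]); the cube at (-1.5, 16) is absent (z outside [5.5, 22.5]); the 12.5×10.5 cube at (-0.5, 1) contributes its full rectangle; Merging all regions: only the 12.5×10.5 cube at (-0.5, 1) is present, so the union is just that shape — 1 connected region. The outline is a single polygon with 4 vertices. Extrusion per mm of travel: 0.8 × 0.24 / (π × 0.875²) = 0.079824. Accumulating E over each segment gives final E = 3.6719.

G0 X-0.50 Y1.00 Z22.80
G1 X12.00 Y1.00 E0.9978
G1 X12.00 Y11.50 E1.8360
G1 X-0.50 Y11.50 E2.8338
G1 X-0.50 Y1.00 E3.6719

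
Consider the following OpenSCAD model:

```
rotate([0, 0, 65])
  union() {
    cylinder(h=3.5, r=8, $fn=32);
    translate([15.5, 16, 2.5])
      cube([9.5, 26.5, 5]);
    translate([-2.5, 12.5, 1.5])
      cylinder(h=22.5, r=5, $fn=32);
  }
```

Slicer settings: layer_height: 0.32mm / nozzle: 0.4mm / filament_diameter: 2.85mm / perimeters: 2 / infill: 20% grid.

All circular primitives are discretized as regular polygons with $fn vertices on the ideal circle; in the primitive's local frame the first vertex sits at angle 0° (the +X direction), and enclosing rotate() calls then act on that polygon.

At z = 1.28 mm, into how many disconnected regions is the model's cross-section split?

1

At z = 1.28 mm: the r=8 cylinder gives a regular 32-gon of circumradius 8 (constant along its height); the cube at (15.5, 16) is not intersected at this z (z outside [2.5, 7.5]); the cylinder at (-2.5, 12.5) is not intersected at this z (z outside [1.5, 24]); Merging all regions: only the r=8 cylinder is present, so the union is just that shape — 1 connected region; (rotated 65° about Z; rotation is an isometry so areas/perimeters/island counts are preserved). The result has 1 disconnected region.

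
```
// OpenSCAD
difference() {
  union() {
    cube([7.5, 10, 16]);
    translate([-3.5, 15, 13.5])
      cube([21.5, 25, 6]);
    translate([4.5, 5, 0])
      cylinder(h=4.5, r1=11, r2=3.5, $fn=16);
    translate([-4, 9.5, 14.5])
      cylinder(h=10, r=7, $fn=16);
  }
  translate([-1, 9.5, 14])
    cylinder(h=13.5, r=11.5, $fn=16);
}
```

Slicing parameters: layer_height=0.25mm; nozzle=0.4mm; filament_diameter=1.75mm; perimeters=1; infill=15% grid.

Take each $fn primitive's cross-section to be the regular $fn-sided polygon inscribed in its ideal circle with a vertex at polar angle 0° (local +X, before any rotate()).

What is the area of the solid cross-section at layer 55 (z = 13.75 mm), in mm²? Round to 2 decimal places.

612.50 mm²

At z = 13.75 mm: the cube is present — its section is the full 7.5×10 rectangle (area 75.00 mm²); the cube at (-3.5, 15) is present — its section is the full 21.5×25 rectangle (area 537.50 mm²); the cone at (4.5, 5) is absent (z outside [0, 4.5]); the cylinder at (-4, 9.5) is absent (z outside [14.5, 24.5]); Taking the union: the 2 present regions are separate (no shared area or edge), so areas and boundary lengths simply add and each stays a separate island — area = 612.50 mm²; the cylinder at (-1, 9.5) is absent (z outside [14, 27.5]); Taking the first minus the rest: none of the subtracted shapes is present at this height, so that combined region is unchanged — area = 612.50 mm². Overall, the cross-section has 2 separate islands. Net area = 612.50 mm².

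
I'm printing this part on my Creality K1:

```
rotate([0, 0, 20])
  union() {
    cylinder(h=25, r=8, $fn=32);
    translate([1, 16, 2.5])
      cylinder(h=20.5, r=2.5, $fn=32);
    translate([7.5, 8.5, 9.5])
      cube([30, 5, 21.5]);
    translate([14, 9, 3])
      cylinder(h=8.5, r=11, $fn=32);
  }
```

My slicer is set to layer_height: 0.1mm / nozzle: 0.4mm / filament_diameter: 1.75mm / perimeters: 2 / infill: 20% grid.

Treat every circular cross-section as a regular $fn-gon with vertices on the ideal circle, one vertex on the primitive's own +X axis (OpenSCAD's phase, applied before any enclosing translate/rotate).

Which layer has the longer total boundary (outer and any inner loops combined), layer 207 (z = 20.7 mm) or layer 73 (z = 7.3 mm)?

layer 207 (z = 20.7 mm)

Layer 207 (z = 20.7): the cylinder: section is a regular 32-gon, circumradius r=8 (perimeter = 2·32·8.000·sin(180°/32) = 50.18 mm); the r=2.5 cylinder at (1, 16) contributes a regular 32-gon of circumradius 2.5 (perimeter = 2·32·2.500·sin(180°/32) = 15.68 mm); the cube at (7.5, 8.5) (footprint 30×5) is included at this height (perimeter 70.00 mm); the cylinder at (14, 9) is absent (z outside [3, 11.5]); Taking the union: the 3 present regions are separate (no shared area or edge), so areas and boundary lengths simply add and each stays a separate island — boundary = 135.87 mm; (whole slice rotated 20° about Z — lengths, areas and connectivity unchanged). So its perimeter = 135.87 mm. Layer 73 (z = 7.3): the r=8 cylinder contributes a regular 32-gon of circumradius 8 (perimeter = 2·32·8.000·sin(180°/32) = 50.18 mm); the cylinder at (1, 16): section is a regular 32-gon, circumradius r=2.5 (perimeter = 2·32·2.500·sin(180°/32) = 15.68 mm); the cube at (7.5, 8.5) does not reach this height (z outside [9.5, 31]); the r=11 cylinder at (14, 9) gives a regular 32-gon of circumradius 11 (constant along its height) (perimeter = 2·32·11.000·sin(180°/32) = 69.00 mm); Taking the union: the regions partially overlap (shared area 13.81 mm²), so the edge portions inside another operand are dropped and the merged outline is re-measured after clipping — boundary = 116.17 mm; (rotated 20° about Z; rotation is an isometry so areas/perimeters/island counts are preserved). So its perimeter = 116.17 mm. Layer 207 is larger (135.87 vs 116.17 mm).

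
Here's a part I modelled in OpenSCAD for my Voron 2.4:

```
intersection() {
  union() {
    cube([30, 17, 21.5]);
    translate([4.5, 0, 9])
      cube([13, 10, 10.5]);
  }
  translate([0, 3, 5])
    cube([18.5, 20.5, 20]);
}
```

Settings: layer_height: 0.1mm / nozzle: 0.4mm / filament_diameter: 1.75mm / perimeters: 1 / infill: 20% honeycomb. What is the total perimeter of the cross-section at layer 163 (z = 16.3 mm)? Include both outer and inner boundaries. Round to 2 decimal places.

65.00 mm

At z = 16.3 mm: the cube (footprint 30×17) is included at this height (perimeter 94.00 mm); the cube at (4.5, 0) (footprint 13×10) is included at this height (perimeter 46.00 mm); Combining (union): the 13×10 cube at (4.5, 0) lies entirely inside the 30×17 cube, so the union is just the 30×17 cube — boundary = 94.00 mm; the cube at (0, 3) is present — its section is the full 18.5×20.5 rectangle (perimeter 78.00 mm); After intersecting: the 18.5×20.5 cube at (0, 3) partially overlaps that combined region; clipping to the common part keeps 259.00 mm² — boundary = 65.00 mm. Overall, the cross-section is a single solid region. Total boundary length (outer) = 65.00 mm.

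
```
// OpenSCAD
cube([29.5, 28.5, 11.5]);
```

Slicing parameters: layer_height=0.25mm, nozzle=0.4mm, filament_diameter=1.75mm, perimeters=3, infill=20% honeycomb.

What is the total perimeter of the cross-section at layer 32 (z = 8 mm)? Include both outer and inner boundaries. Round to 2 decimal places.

At z = 8 mm: the 29.5×28.5 cube contributes its full rectangle (perimeter 116.00 mm). Overall, the cross-section is a single solid region. Total boundary length (outer) = 116.00 mm.

116.00 mm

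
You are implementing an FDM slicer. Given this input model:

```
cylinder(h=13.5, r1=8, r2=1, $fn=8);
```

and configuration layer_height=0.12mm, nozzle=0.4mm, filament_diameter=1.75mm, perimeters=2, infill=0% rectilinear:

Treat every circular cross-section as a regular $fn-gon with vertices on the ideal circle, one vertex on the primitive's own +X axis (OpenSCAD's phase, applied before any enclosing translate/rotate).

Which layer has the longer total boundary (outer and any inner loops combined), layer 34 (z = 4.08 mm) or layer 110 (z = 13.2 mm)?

layer 34 (z = 4.08 mm)

Layer 34 (z = 4.08): the cone (r1=8→r2=1) has section circumradius 5.884 here — a regular 8-gon (perimeter = 2·8·5.884·sin(180°/8) = 36.03 mm). So its perimeter = 36.03 mm. Layer 110 (z = 13.2): the cone (r1=8→r2=1) has section circumradius 1.156 here — a regular 8-gon (perimeter = 2·8·1.156·sin(180°/8) = 7.08 mm). So its perimeter = 7.08 mm. Layer 34 is larger (36.03 vs 7.08 mm).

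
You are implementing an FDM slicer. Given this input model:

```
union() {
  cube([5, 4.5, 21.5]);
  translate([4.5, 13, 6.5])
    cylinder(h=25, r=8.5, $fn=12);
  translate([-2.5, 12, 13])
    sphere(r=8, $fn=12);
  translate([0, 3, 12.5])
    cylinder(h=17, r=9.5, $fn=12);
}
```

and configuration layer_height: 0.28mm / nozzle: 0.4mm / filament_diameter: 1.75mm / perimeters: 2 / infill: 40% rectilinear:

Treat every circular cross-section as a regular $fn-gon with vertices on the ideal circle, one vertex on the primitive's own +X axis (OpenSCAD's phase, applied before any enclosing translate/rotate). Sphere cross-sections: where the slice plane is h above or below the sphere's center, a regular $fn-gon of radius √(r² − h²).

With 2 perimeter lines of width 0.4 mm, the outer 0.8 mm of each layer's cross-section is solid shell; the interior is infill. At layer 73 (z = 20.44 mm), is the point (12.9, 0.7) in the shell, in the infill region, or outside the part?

At z = 20.44 mm: the 5×4.5 cube contributes its full rectangle; the cylinder at (4.5, 13): section is a regular 12-gon, circumradius r=8.5; the r=8 sphere at (-2.5, 12) contributes a regular 12-gon of circumradius √(8²−7.44²) = 2.940; the r=9.5 cylinder at (0, 3) contributes a regular 12-gon of circumradius 9.5; Combining (union): the regions partially overlap (shared area 107.56 mm²), so overlapping operands fuse into one piece — 1 connected region. Overall, the cross-section is a single solid region. The nearest boundary edge runs (9.50, 3.00)→(8.23, -1.75); distance from the point to it = 3.88 mm. The point is not inside any of the regions above, so it lies outside the cross-section (3.88 mm from the nearest boundary).

outside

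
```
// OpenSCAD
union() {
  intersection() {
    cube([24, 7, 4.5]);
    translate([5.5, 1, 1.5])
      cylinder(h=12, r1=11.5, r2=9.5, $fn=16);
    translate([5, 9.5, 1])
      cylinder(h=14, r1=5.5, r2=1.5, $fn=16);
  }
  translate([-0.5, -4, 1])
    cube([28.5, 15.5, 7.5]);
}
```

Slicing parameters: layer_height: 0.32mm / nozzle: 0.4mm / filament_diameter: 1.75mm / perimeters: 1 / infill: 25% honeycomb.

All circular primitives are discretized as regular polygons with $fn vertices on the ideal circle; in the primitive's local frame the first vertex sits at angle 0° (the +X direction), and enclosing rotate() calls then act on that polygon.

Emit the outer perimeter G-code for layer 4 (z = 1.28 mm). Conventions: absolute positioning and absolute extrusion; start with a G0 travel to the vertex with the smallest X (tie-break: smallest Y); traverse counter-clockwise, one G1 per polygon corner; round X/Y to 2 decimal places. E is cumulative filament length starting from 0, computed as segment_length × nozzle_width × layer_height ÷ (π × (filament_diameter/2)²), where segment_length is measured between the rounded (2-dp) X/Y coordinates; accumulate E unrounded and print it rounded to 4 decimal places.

At z = 1.28 mm: the cube (footprint 24×7) is included at this height; the cone at (5.5, 1) does not reach this height (z outside [1.5, 13.5]); the cone at (5, 9.5): at t=0.020 of its height the radius interpolates to r₁+(r₂−r₁)t = 5.420, giving a regular 16-gon of that circumradius; Keeping only the common overlap: at least one operand is absent at this height, so nothing remains; the cube at (-0.5, -4) (footprint 28.5×15.5) is included at this height; Merging all regions: only the 28.5×15.5 cube at (-0.5, -4) is present, so the union is just that shape — 1 connected region. The outline is a single polygon with 4 vertices. Extrusion per mm of travel: 0.4 × 0.32 / (π × 0.875²) = 0.053216. Accumulating E over each segment gives final E = 4.6830.

G0 X-0.50 Y-4.00 Z1.28
G1 X28.00 Y-4.00 E1.5167
G1 X28.00 Y11.50 E2.3415
G1 X-0.50 Y11.50 E3.8582
G1 X-0.50 Y-4.00 E4.6830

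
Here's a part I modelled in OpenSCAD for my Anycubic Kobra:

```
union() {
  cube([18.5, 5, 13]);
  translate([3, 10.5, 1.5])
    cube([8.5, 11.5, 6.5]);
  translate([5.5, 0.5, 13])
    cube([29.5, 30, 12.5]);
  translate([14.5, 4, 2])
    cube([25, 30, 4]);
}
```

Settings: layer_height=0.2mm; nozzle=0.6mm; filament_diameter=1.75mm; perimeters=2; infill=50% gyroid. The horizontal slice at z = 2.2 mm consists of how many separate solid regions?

At z = 2.2 mm: the cube is present — its section is the full 18.5×5 rectangle; the 8.5×11.5 cube at (3, 10.5) contributes its full rectangle; the cube at (5.5, 0.5) does not reach this height (z outside [13, 25.5]); the cube at (14.5, 4) (footprint 25×30) is included at this height; Combining (union): the regions partially overlap (shared area 4.00 mm²), so overlapping operands fuse into one piece — 2 connected regions. The result has 2 disconnected regions.

2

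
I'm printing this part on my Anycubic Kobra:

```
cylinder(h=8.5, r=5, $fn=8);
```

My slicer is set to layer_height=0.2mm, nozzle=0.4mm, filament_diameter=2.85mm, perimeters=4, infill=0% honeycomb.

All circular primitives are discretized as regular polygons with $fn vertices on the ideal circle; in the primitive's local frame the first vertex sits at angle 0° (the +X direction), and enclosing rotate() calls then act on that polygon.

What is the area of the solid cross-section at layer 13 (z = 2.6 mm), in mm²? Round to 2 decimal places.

At z = 2.6 mm: the r=5 cylinder gives a regular 8-gon of circumradius 5 (constant along its height) (area = (8/2)·5.000²·sin(360°/8) = 70.71 mm²). Overall, the cross-section is a single solid region. Net area = 70.71 mm².

70.71 mm²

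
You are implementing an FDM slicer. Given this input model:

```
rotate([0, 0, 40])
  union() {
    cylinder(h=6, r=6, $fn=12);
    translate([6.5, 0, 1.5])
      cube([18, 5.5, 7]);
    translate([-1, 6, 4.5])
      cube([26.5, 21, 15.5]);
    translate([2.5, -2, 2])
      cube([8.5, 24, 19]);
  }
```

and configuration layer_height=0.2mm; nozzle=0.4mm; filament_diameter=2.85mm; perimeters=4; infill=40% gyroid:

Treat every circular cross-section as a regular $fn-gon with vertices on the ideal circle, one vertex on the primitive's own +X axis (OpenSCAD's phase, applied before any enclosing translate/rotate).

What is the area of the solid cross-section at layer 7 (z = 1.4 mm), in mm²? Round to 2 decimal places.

108.00 mm²

At z = 1.4 mm: the r=6 cylinder gives a regular 12-gon of circumradius 6 (constant along its height) (area = (12/2)·6.000²·sin(360°/12) = 108.00 mm²); the cube at (6.5, 0) is not intersected at this z (z outside [1.5, 8.5]); the cube at (-1, 6) is not intersected at this z (z outside [4.5, 20]); the cube at (2.5, -2) is not intersected at this z (z outside [2, 21]); Merging all regions: only the r=6 cylinder is present, so the union is just that shape — area = 108.00 mm²; (rotated 40° about Z; rotation is an isometry so areas/perimeters/island counts are preserved). Overall, the cross-section is a single solid region. Net area = 108.00 mm².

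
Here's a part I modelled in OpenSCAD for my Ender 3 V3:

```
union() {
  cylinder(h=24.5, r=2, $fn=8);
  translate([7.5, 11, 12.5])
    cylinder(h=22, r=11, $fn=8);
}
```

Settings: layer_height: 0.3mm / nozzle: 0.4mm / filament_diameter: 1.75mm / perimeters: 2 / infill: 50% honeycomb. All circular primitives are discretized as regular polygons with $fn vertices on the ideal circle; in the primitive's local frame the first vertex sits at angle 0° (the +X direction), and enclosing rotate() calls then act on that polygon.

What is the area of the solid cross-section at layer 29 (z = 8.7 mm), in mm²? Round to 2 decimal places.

At z = 8.7 mm: the r=2 cylinder gives a regular 8-gon of circumradius 2 (constant along its height) (area = (8/2)·2.000²·sin(360°/8) = 11.31 mm²); the cylinder at (7.5, 11) is not intersected at this z (z outside [12.5, 34.5]); Merging all regions: only the r=2 cylinder is present, so the union is just that shape — area = 11.31 mm². Overall, the cross-section is a single solid region. Net area = 11.31 mm².

11.31 mm²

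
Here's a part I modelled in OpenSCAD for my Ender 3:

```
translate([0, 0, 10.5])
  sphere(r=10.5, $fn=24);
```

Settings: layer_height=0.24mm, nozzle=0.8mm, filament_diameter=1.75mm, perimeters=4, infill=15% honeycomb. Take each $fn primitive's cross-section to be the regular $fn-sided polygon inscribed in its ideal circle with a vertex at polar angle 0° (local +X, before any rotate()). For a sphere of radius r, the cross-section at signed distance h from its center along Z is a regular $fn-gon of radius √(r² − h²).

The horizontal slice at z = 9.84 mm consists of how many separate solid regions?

At z = 9.84 mm: the r=10.5 sphere slices to a regular 24-gon of circumradius 10.479 (√(r²−h²) with h=0.66 from center). The result has 1 disconnected region.

1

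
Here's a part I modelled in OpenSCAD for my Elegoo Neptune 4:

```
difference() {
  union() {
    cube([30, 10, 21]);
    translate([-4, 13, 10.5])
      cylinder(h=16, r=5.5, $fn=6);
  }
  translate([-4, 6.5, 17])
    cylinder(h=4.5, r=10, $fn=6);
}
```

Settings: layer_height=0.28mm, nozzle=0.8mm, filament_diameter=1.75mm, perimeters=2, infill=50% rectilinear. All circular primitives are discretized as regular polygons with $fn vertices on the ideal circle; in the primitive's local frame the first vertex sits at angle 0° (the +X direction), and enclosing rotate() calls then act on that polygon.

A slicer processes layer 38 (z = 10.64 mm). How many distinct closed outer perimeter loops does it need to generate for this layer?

At z = 10.64 mm: the cube is present — its section is the full 30×10 rectangle; the cylinder at (-4, 13): section is a regular 6-gon, circumradius r=5.5; Taking the union: the 2 present regions are separate (no shared area or edge), so areas and boundary lengths simply add and each stays a separate island — 2 connected regions; the cylinder at (-4, 6.5) does not reach this height (z outside [17, 21.5]); Subtracting the remaining from the first: none of the subtracted shapes is present at this height, so that combined region is unchanged — 2 connected regions. The result has 2 disconnected regions.

2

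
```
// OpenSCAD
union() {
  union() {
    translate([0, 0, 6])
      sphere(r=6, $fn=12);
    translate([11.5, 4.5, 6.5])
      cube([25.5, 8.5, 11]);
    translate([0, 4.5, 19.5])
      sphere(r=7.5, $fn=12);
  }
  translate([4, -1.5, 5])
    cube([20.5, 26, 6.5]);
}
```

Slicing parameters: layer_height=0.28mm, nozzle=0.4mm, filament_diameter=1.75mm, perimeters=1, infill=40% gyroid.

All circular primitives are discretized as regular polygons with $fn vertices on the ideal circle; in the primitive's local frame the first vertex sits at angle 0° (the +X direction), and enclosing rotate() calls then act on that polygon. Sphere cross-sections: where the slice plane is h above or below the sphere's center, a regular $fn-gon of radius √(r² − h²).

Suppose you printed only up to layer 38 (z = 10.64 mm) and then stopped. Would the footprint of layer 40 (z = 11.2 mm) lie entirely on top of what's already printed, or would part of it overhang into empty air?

Compare the two slices. At z = 10.64: the r=6 sphere slices to a regular 12-gon of circumradius 3.804 (√(r²−h²) with h=4.64 from center) (area = (12/2)·3.804²·sin(360°/12) = 43.41 mm²); the cube at (11.5, 4.5) (footprint 25.5×8.5) is included at this height (area 216.75 mm²); the sphere at (0, 4.5) is absent (|z−center|=8.860 > r=7.5); Taking the union: the 2 present regions are separate (no shared area or edge), so areas and boundary lengths simply add and each stays a separate island — area = 260.16 mm²; the cube at (4, -1.5) is present — its section is the full 20.5×26 rectangle (area 533.00 mm²); Combining (union): the regions partially overlap — summed areas 793.16 mm² minus the doubly-counted overlap 110.50 mm² gives 682.66 mm² — area = 682.66 mm². At z = 11.2: the r=6 sphere contributes a regular 12-gon of circumradius √(6²−5.2²) = 2.993 (area = (12/2)·2.993²·sin(360°/12) = 26.88 mm²); the cube at (11.5, 4.5) is present — its section is the full 25.5×8.5 rectangle (area 216.75 mm²); the sphere at (0, 4.5) is absent (|z−center|=8.300 > r=7.5); Merging all regions: the 2 present regions are separate (no shared area or edge), so areas and boundary lengths simply add and each stays a separate island — area = 243.63 mm²; the cube at (4, -1.5) is present — its section is the full 20.5×26 rectangle (area 533.00 mm²); Combining (union): the regions partially overlap — summed areas 776.63 mm² minus the doubly-counted overlap 110.50 mm² gives 666.13 mm² — area = 666.13 mm². Checking containment: the cross-section at z = 11.2 is a subset of the cross-section at z = 10.64.

entirely on top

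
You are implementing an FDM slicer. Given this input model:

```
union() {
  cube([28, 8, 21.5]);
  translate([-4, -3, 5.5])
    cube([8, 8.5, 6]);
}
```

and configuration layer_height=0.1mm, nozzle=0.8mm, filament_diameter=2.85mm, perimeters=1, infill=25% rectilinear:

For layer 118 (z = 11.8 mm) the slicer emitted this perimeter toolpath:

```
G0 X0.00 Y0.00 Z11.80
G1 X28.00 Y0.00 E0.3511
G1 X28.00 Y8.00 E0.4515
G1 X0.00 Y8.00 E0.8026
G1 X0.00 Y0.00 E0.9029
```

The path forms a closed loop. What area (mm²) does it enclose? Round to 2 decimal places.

224.00 mm²

Apply the shoelace formula to the sequence of (X, Y) vertices; enclosed area = 224.00 mm².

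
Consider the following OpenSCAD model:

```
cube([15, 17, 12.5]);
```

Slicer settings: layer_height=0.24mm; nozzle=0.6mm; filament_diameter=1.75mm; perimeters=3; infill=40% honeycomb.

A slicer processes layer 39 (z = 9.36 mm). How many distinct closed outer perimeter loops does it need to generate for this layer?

At z = 9.36 mm: the cube is present — its section is the full 15×17 rectangle. The result has 1 disconnected region.

1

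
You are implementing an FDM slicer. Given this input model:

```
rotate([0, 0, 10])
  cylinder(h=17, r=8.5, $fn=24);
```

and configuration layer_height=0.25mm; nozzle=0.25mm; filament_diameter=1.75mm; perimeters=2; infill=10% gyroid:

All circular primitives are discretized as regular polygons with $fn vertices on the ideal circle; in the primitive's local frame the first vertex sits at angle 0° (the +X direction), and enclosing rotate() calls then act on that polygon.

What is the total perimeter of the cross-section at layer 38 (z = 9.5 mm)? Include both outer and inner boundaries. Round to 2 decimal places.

53.25 mm

At z = 9.5 mm: the r=8.5 cylinder gives a regular 24-gon of circumradius 8.5 (constant along its height) (perimeter = 2·24·8.500·sin(180°/24) = 53.25 mm); (whole slice rotated 10° about Z — lengths, areas and connectivity unchanged). Overall, the cross-section is a single solid region. Total boundary length (outer) = 53.25 mm.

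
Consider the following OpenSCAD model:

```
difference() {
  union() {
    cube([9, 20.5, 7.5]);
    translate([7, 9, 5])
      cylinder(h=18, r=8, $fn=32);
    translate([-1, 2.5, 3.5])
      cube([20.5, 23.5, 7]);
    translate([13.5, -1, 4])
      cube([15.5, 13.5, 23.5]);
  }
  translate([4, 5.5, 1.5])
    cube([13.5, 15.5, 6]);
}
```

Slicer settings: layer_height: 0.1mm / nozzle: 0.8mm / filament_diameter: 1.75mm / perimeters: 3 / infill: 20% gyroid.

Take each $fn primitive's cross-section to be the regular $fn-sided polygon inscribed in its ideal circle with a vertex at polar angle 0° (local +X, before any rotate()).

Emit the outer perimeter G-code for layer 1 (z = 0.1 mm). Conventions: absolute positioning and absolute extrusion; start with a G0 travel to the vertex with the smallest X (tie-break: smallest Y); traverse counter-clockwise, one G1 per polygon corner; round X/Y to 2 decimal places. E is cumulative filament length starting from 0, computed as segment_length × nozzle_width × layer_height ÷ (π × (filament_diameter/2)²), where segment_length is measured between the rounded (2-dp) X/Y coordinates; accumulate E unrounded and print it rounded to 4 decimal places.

At z = 0.1 mm: the 9×20.5 cube contributes its full rectangle; the cylinder at (7, 9) is absent (z outside [5, 23]); the cube at (-1, 2.5) is not intersected at this z (z outside [3.5, 10.5]); the cube at (13.5, -1) is absent (z outside [4, 27.5]); Merging all regions: only the 9×20.5 cube is present, so the union is just that shape — 1 connected region; the cube at (4, 5.5) does not reach this height (z outside [1.5, 7.5]); Subtracting the remaining from the first: none of the subtracted shapes is present at this height, so that combined region is unchanged — 1 connected region. The outline is a single polygon with 4 vertices. Extrusion per mm of travel: 0.8 × 0.1 / (π × 0.875²) = 0.033260. Accumulating E over each segment gives final E = 1.9623.

G0 X0.00 Y0.00 Z0.10
G1 X9.00 Y0.00 E0.2993
G1 X9.00 Y20.50 E0.9812
G1 X0.00 Y20.50 E1.2805
G1 X0.00 Y0.00 E1.9623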